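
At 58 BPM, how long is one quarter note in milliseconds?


Step by step:
One quarter-note beat = 60000 / BPM = 60000 / 58 ms
Duration = 60000 / 58
= 1034.5 ms


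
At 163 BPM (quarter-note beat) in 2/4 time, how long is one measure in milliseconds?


Solution.
Quarter-note beat duration = 60000 / 163 ms
Beats per measure (2/4) = 2
One measure = 2 × 60000 / 163 = 120000 / 163 ms
= 736.2 ms


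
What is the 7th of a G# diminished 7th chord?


Diminished 7th chord = root + minor 3rd + diminished 5th + diminished 7th
Seventh chords stack in thirds, so the letter names are G-B-D-F
Root: G#
Minor 3rd above G#: B
Diminished 5th above G#: D
Diminished 7th above G#: F
The 7th = F


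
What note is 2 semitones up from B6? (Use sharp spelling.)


B6: chromatic position 11 in octave 6 → absolute = 6×12 + 11 = 83
Transpose up 2: 83 + 2 = 85
85 = 7×12 + 1 → C# in octave 7
Result = C#7


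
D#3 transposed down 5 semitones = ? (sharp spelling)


D#3: chromatic position 3 in octave 3 → absolute = 3×12 + 3 = 39
Transpose down 5: 39 - 5 = 34
34 = 2×12 + 10 → A# in octave 2
Result = A#2


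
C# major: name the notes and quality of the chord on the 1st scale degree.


Step by step:
C# major scale: C# D# E# F# G# A# B#
Diatonic triad on degree 1 stacks scale notes 1, 3, 5: C# E# G#
C#→E# = 4 semitones; C#→G# = 7 semitones → major triad
= C# E# G# (major)


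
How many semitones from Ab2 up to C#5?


Working:
Absolute semitone position = octave×12 + chromatic position
Ab2: 2×12 + 8 = 32
C#5: 5×12 + 1 = 61
Difference = 61 - 32 = 29
= 29 semitones


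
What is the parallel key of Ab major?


Reasoning:
Parallel keys share the same tonic but differ in mode
Ab major → parallel is Ab minor
= Ab minor


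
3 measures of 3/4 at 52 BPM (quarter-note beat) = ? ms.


Quarter-note beat duration = 60000 / 52 ms
Beats per measure (3/4) = 3
One measure = 3 × 60000 / 52 = 180000 / 52 ms
3 measures = 3 × 180000 / 52 = 540000 / 52
= 10384.6 ms


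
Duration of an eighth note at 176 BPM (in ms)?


Reasoning:
One quarter-note beat = 60000 / BPM = 60000 / 176 ms
Eighth note = 1/2 × quarter note
Duration = 1/2 × 60000 / 176 = 30000 / 176
= 170.5 ms


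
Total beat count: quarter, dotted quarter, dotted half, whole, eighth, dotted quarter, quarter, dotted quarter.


Reasoning:
Beat values:
  quarter = 1 beat
  dotted quarter = 1.5 beats
  dotted half = 3 beats
  whole = 4 beats
  eighth = 0.5 beats
  dotted quarter = 1.5 beats
  quarter = 1 beat
  dotted quarter = 1.5 beats
Sum = 1 + 1.5 + 3 + 4 + 0.5 + 1.5 + 1 + 1.5
= 14 beats


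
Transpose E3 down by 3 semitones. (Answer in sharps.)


Reasoning:
E3: chromatic position 4 in octave 3 → absolute = 3×12 + 4 = 40
Transpose down 3: 40 - 3 = 37
37 = 3×12 + 1 → C# in octave 3
Result = C#3


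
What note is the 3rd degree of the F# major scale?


Solution.
Major scale pattern: W-W-H-W-W-W-H (2-2-1-2-2-2-1 semitones)
Starting from F#:
  F# + 2 semitones → G#
  G# + 2 semitones → A#
  A# + 1 semitone → B
  B + 2 semitones → C#
  C# + 2 semitones → D#
  D# + 2 semitones → E#
  E# + 1 semitone → F#
Scale: F# G# A# B C# D# E#
Degree 3 = A#


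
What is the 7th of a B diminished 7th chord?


Diminished 7th chord = root + minor 3rd + diminished 5th + diminished 7th
Seventh chords stack in thirds, so the letter names are B-D-F-A
Root: B
Minor 3rd above B: D
Diminished 5th above B: F
Diminished 7th above B: Ab
The 7th = Ab


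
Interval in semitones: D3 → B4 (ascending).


Solution.
Absolute semitone position = octave×12 + chromatic position
D3: 3×12 + 2 = 38
B4: 4×12 + 11 = 59
Difference = 59 - 38 = 21
= 21 semitones


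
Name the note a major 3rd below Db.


Reasoning:
A 3rd spans 3 letter names, so from D we land on B
A major 3rd = 4 semitones below Db
Spell B at that pitch: Bbb
= Bbb


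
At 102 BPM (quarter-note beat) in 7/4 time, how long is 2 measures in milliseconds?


Reasoning:
Quarter-note beat duration = 60000 / 102 ms
Beats per measure (7/4) = 7
One measure = 7 × 60000 / 102 = 420000 / 102 ms
2 measures = 2 × 420000 / 102 = 840000 / 102
= 8235.3 ms


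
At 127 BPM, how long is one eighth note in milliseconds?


Working:
One quarter-note beat = 60000 / BPM = 60000 / 127 ms
Eighth note = 1/2 × quarter note
Duration = 1/2 × 60000 / 127 = 30000 / 127
= 236.2 ms


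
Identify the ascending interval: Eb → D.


Letter names: E → D spans 7 letter names → a 7th
Semitones: Eb → D = 11 half-steps
A 7th of 11 semitones is a major 7th
= major 7th


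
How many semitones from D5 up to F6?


Absolute semitone position = octave×12 + chromatic position
D5: 5×12 + 2 = 62
F6: 6×12 + 5 = 77
Difference = 77 - 62 = 15
= 15 semitones


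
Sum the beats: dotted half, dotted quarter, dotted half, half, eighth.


Step by step:
Beat values:
  dotted half = 3 beats
  dotted quarter = 1.5 beats
  dotted half = 3 beats
  half = 2 beats
  eighth = 0.5 beats
Sum = 3 + 1.5 + 3 + 2 + 0.5
= 10 beats


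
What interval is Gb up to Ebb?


Solution.
Letter names: G → E spans 6 letter names → a 6th
Semitones: Gb → Ebb = 8 half-steps
A 6th of 8 semitones is a minor 6th
= minor 6th


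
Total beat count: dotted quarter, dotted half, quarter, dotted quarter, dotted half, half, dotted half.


Beat values:
  dotted quarter = 1.5 beats
  dotted half = 3 beats
  quarter = 1 beat
  dotted quarter = 1.5 beats
  dotted half = 3 beats
  half = 2 beats
  dotted half = 3 beats
Sum = 1.5 + 3 + 1 + 1.5 + 3 + 2 + 3
= 15 beats


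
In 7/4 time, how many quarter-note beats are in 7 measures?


Working:
Time signature 7/4: the bottom number 4 means the quarter note gets one count
The top number 7 means 7 quarter-note beats per measure
Total = 7 × 7 measures
= 49 quarter-note beats


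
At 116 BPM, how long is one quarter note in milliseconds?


Solution.
One quarter-note beat = 60000 / BPM = 60000 / 116 ms
Duration = 60000 / 116
= 517.2 ms


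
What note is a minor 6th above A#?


A 6th spans 6 letter names, so from A we land on F
A minor 6th = 8 semitones above A#
Spell F at that pitch: F#
= F#


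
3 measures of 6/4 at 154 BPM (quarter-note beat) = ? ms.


Working:
Quarter-note beat duration = 60000 / 154 ms
Beats per measure (6/4) = 6
One measure = 6 × 60000 / 154 = 360000 / 154 ms
3 measures = 3 × 360000 / 154 = 1080000 / 154
= 7013.0 ms


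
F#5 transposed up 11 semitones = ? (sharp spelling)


Working:
F#5: chromatic position 6 in octave 5 → absolute = 5×12 + 6 = 66
Transpose up 11: 66 + 11 = 77
77 = 6×12 + 5 → F in octave 6
Result = F6


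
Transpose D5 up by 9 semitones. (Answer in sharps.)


D5: chromatic position 2 in octave 5 → absolute = 5×12 + 2 = 62
Transpose up 9: 62 + 9 = 71
71 = 5×12 + 11 → B in octave 5
Result = B5


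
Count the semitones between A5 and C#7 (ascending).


Solution.
Absolute semitone position = octave×12 + chromatic position
A5: 5×12 + 9 = 69
C#7: 7×12 + 1 = 85
Difference = 85 - 69 = 16
= 16 semitones


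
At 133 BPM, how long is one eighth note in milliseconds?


Step by step:
One quarter-note beat = 60000 / BPM = 60000 / 133 ms
Eighth note = 1/2 × quarter note
Duration = 1/2 × 60000 / 133 = 30000 / 133
= 225.6 ms


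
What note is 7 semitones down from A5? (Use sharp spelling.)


Solution.
A5: chromatic position 9 in octave 5 → absolute = 5×12 + 9 = 69
Transpose down 7: 69 - 7 = 62
62 = 5×12 + 2 → D in octave 5
Result = D5


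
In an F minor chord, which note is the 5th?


Minor triad = root + minor 3rd (3 semitones) + perfect 5th (7 semitones)
A triad on F stacks thirds, so the chord tones use letter names F-A-C
Root: F
Minor 3rd above F: Ab
Perfect 5th above F: C
The 5th = C


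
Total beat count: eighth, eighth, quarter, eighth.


Step by step:
Beat values:
  eighth = 0.5 beats
  eighth = 0.5 beats
  quarter = 1 beat
  eighth = 0.5 beats
Sum = 0.5 + 0.5 + 1 + 0.5
= 2.5 beats


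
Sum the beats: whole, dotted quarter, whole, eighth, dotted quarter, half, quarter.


Step by step:
Beat values:
  whole = 4 beats
  dotted quarter = 1.5 beats
  whole = 4 beats
  eighth = 0.5 beats
  dotted quarter = 1.5 beats
  half = 2 beats
  quarter = 1 beat
Sum = 4 + 1.5 + 4 + 0.5 + 1.5 + 2 + 1
= 14.5 beats


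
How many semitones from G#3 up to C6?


Step by step:
Absolute semitone position = octave×12 + chromatic position
G#3: 3×12 + 8 = 44
C6: 6×12 + 0 = 72
Difference = 72 - 44 = 28
= 28 semitones


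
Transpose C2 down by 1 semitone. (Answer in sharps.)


C2: chromatic position 0 in octave 2 → absolute = 2×12 + 0 = 24
Transpose down 1: 24 - 1 = 23
23 = 1×12 + 11 → B in octave 1
Result = B1


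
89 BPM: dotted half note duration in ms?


Step by step:
One quarter-note beat = 60000 / BPM = 60000 / 89 ms
Dotted half note = 3 × quarter note
Duration = 3 × 60000 / 89 = 180000 / 89
= 2022.5 ms


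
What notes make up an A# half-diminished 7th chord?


Let's work it out.
Half-diminished 7th chord = root + minor 3rd + diminished 5th + minor 7th
Seventh chords stack in thirds, so the letter names are A-C-E-G
Root: A#
Minor 3rd above A#: C#
Diminished 5th above A#: E
Minor 7th above A#: G#
Chord = A# C# E G#


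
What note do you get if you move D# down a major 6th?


Step by step:
major 6th: 6 letter names, 9 semitones
Letter: D - 5 → F
Pitch: D# - 9 semitones, spelled as an F → F#
= F#


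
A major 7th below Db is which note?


Step by step:
A 7th spans 7 letter names, so from D we land on E
A major 7th = 11 semitones below Db
Spell E at that pitch: Ebb
= Ebb


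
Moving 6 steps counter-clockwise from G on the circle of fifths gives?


Let's work it out.
Each counter-clockwise step moves down a perfect 5th (= up a perfect 4th)
From G: G → C → F → Bb → Eb → Ab → Db
= Db


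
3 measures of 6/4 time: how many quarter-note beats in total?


Let's work it out.
Time signature 6/4: the bottom number 4 means the quarter note gets one count
The top number 6 means 6 quarter-note beats per measure
Total = 6 × 3 measures
= 18 quarter-note beats


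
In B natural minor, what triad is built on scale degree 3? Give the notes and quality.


Reasoning:
B natural minor scale: B C# D E F# G A
Diatonic triad on degree 3 stacks scale notes 3, 5, 7: D F# A
D→F# = 4 semitones; D→A = 7 semitones → major triad
= D F# A (major)


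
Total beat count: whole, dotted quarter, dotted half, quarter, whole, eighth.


Solution.
Beat values:
  whole = 4 beats
  dotted quarter = 1.5 beats
  dotted half = 3 beats
  quarter = 1 beat
  whole = 4 beats
  eighth = 0.5 beats
Sum = 4 + 1.5 + 3 + 1 + 4 + 0.5
= 14 beats


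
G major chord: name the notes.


Solution.
Major triad = root + major 3rd (4 semitones) + perfect 5th (7 semitones)
A triad on G stacks thirds, so the chord tones use letter names G-B-D
Root: G
Major 3rd above G: B
Perfect 5th above G: D
Chord = G B D


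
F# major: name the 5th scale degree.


Working:
Major scale pattern: W-W-H-W-W-W-H (2-2-1-2-2-2-1 semitones)
Starting from F#:
  F# + 2 semitones → G#
  G# + 2 semitones → A#
  A# + 1 semitone → B
  B + 2 semitones → C#
  C# + 2 semitones → D#
  D# + 2 semitones → E#
  E# + 1 semitone → F#
Scale: F# G# A# B C# D# E#
Degree 5 = C#


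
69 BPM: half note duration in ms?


One quarter-note beat = 60000 / BPM = 60000 / 69 ms
Half note = 2 × quarter note
Duration = 2 × 60000 / 69 = 120000 / 69
= 1739.1 ms


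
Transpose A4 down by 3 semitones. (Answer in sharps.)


Step by step:
A4: chromatic position 9 in octave 4 → absolute = 4×12 + 9 = 57
Transpose down 3: 57 - 3 = 54
54 = 4×12 + 6 → F# in octave 4
Result = F#4


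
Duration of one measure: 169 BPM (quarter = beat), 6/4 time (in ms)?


Reasoning:
Quarter-note beat duration = 60000 / 169 ms
Beats per measure (6/4) = 6
One measure = 6 × 60000 / 169 = 360000 / 169 ms
= 2130.2 ms


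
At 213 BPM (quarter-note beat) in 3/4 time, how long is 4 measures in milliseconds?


Working:
Quarter-note beat duration = 60000 / 213 ms
Beats per measure (3/4) = 3
One measure = 3 × 60000 / 213 = 180000 / 213 ms
4 measures = 4 × 180000 / 213 = 720000 / 213
= 3380.3 ms


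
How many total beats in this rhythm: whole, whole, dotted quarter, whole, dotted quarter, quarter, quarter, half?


Let's work it out.
Beat values:
  whole = 4 beats
  whole = 4 beats
  dotted quarter = 1.5 beats
  whole = 4 beats
  dotted quarter = 1.5 beats
  quarter = 1 beat
  quarter = 1 beat
  half = 2 beats
Sum = 4 + 4 + 1.5 + 4 + 1.5 + 1 + 1 + 2
= 19 beats


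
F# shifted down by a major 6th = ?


Solution.
major 6th: 6 letter names, 9 semitones
Letter: F - 5 → A
Pitch: F# - 9 semitones, spelled as an A → A
= A


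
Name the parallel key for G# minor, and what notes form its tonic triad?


Parallel keys share the same tonic but differ in mode
G# minor → parallel is G# major
Tonic triad of G# major = G# B# D#
= G# major; triad = G# B# D#


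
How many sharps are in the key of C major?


Reasoning:
Sharp major keys follow the circle of fifths: C(0), G(1), D(2), A(3), E(4), B(5), F#(6), C#(7)
C major has 0 sharps
= 0 sharps


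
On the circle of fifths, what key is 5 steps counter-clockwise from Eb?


Each counter-clockwise step moves down a perfect 5th (= up a perfect 4th)
From Eb: Eb → Ab → Db → F#/Gb → B → E
= E


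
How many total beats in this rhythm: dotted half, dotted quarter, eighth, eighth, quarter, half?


Reasoning:
Beat values:
  dotted half = 3 beats
  dotted quarter = 1.5 beats
  eighth = 0.5 beats
  eighth = 0.5 beats
  quarter = 1 beat
  half = 2 beats
Sum = 3 + 1.5 + 0.5 + 0.5 + 1 + 2
= 8.5 beats


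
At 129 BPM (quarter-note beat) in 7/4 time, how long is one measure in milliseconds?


Quarter-note beat duration = 60000 / 129 ms
Beats per measure (7/4) = 7
One measure = 7 × 60000 / 129 = 420000 / 129 ms
= 3255.8 ms


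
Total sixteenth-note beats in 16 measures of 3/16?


Working:
Time signature 3/16: the bottom number 16 means the sixteenth note gets one count
The top number 3 means 3 sixteenth-note beats per measure
Total = 3 × 16 measures
= 48 sixteenth-note beats


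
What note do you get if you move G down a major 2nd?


Let's work it out.
major 2nd: 2 letter names, 2 semitones
Letter: G - 1 → F
Pitch: G - 2 semitones, spelled as an F → F
= F


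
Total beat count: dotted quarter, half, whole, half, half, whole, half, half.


Solution.
Beat values:
  dotted quarter = 1.5 beats
  half = 2 beats
  whole = 4 beats
  half = 2 beats
  half = 2 beats
  whole = 4 beats
  half = 2 beats
  half = 2 beats
Sum = 1.5 + 2 + 4 + 2 + 2 + 4 + 2 + 2
= 19.5 beats


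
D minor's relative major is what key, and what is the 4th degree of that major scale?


The relative major shares the key signature and is a minor 3rd above the minor tonic
A minor 3rd above D is F
→ relative major of D minor is F major
F major scale: F G A Bb C D E
= F major; 4th degree = Bb


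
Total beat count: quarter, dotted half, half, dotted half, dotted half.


Reasoning:
Beat values:
  quarter = 1 beat
  dotted half = 3 beats
  half = 2 beats
  dotted half = 3 beats
  dotted half = 3 beats
Sum = 1 + 3 + 2 + 3 + 3
= 12 beats


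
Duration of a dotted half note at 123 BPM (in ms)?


Let's work it out.
One quarter-note beat = 60000 / BPM = 60000 / 123 ms
Dotted half note = 3 × quarter note
Duration = 3 × 60000 / 123 = 180000 / 123
= 1463.4 ms


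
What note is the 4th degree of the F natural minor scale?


Natural minor scale pattern: W-H-W-W-H-W-W (2-1-2-2-1-2-2 semitones)
Starting from F:
  F + 2 semitones → G
  G + 1 semitone → Ab
  Ab + 2 semitones → Bb
  Bb + 2 semitones → C
  C + 1 semitone → Db
  Db + 2 semitones → Eb
  Eb + 2 semitones → F
Scale: F G Ab Bb C Db Eb
Degree 4 = Bb


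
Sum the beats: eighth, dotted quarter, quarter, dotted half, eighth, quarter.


Step by step:
Beat values:
  eighth = 0.5 beats
  dotted quarter = 1.5 beats
  quarter = 1 beat
  dotted half = 3 beats
  eighth = 0.5 beats
  quarter = 1 beat
Sum = 0.5 + 1.5 + 1 + 3 + 0.5 + 1
= 7.5 beats


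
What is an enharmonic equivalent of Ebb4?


Working:
Enharmonic notes sound the same pitch but are spelled with different letter names
Ebb and D name the same pitch class
= D4


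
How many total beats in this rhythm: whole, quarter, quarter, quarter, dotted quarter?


Step by step:
Beat values:
  whole = 4 beats
  quarter = 1 beat
  quarter = 1 beat
  quarter = 1 beat
  dotted quarter = 1.5 beats
Sum = 4 + 1 + 1 + 1 + 1.5
= 8.5 beats


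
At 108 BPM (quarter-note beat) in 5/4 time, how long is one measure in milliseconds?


Reasoning:
Quarter-note beat duration = 60000 / 108 ms
Beats per measure (5/4) = 5
One measure = 5 × 60000 / 108 = 300000 / 108 ms
= 2777.8 ms


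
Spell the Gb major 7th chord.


Step by step:
Major 7th chord = root + major 3rd + perfect 5th + major 7th
Seventh chords stack in thirds, so the letter names are G-B-D-F
Root: Gb
Major 3rd above Gb: Bb
Perfect 5th above Gb: Db
Major 7th above Gb: F
Chord = Gb Bb Db F


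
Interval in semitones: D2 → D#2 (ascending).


Reasoning:
Absolute semitone position = octave×12 + chromatic position
D2: 2×12 + 2 = 26
D#2: 2×12 + 3 = 27
Difference = 27 - 26 = 1
= 1 semitone


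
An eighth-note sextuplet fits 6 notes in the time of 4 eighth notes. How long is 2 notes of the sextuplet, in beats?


Sextuplet: 6 notes occupy the space of 4 eighth notes
Space = 4 × 1/2 = 2 beats
Each sextuplet note = 2 / 6 = 1/3 beats
2 notes = 2 × 1/3 = 2/3
= 2/3 beats


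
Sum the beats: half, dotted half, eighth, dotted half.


Reasoning:
Beat values:
  half = 2 beats
  dotted half = 3 beats
  eighth = 0.5 beats
  dotted half = 3 beats
Sum = 2 + 3 + 0.5 + 3
= 8.5 beats


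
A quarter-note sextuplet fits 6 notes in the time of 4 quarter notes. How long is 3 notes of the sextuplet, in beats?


Working:
Sextuplet: 6 notes occupy the space of 4 quarter notes
Space = 4 × 1 = 4 beats
Each sextuplet note = 4 / 6 = 2/3 beats
3 notes = 3 × 2/3 = 2
= 2 beats


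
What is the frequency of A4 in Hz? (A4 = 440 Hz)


f = 440 × 2^(n/12) where n = semitones from A4
A4: 0 semitones from A4
f = 440 × 2^(0/12)
f = 440.00 Hz


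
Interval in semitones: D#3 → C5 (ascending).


Absolute semitone position = octave×12 + chromatic position
D#3: 3×12 + 3 = 39
C5: 5×12 + 0 = 60
Difference = 60 - 39 = 21
= 21 semitones


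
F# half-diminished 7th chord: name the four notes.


Half-diminished 7th chord = root + minor 3rd + diminished 5th + minor 7th
Seventh chords stack in thirds, so the letter names are F-A-C-E
Root: F#
Minor 3rd above F#: A
Diminished 5th above F#: C
Minor 7th above F#: E
Chord = F# A C E


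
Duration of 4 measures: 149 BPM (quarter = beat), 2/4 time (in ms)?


Solution.
Quarter-note beat duration = 60000 / 149 ms
Beats per measure (2/4) = 2
One measure = 2 × 60000 / 149 = 120000 / 149 ms
4 measures = 4 × 120000 / 149 = 480000 / 149
= 3221.5 ms


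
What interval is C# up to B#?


Reasoning:
Letter names: C → B spans 7 letter names → a 7th
Semitones: C# → B# = 11 half-steps
A 7th of 11 semitones is a major 7th
= major 7th


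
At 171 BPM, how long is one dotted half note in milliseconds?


Working:
One quarter-note beat = 60000 / BPM = 60000 / 171 ms
Dotted half note = 3 × quarter note
Duration = 3 × 60000 / 171 = 180000 / 171
= 1052.6 ms


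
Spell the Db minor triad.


Solution.
Minor triad = root + minor 3rd (3 semitones) + perfect 5th (7 semitones)
A triad on Db stacks thirds, so the chord tones use letter names D-F-A
Root: Db
Minor 3rd above Db: Fb
Perfect 5th above Db: Ab
Chord = Db Fb Ab


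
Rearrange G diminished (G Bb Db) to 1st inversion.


Let's work it out.
Root position: G Bb Db
1st inversion: move root up an octave
Bass note: Bb
Notes (bottom to top) = Bb Db G


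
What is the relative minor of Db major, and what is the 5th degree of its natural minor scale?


Reasoning:
The relative minor shares the major's key signature and starts on its 6th degree
6th degree = a major 6th above the tonic; a major 6th above Db is Bb
→ relative minor of Db major is Bb minor
Bb natural minor scale: Bb C Db Eb F Gb Ab
= Bb minor; 5th degree = F


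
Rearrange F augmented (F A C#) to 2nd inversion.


Root position: F A C#
2nd inversion: move root and 3rd up an octave
Bass note: C#
Notes (bottom to top) = C# F A


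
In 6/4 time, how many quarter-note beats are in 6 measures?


Time signature 6/4: the bottom number 4 means the quarter note gets one count
The top number 6 means 6 quarter-note beats per measure
Total = 6 × 6 measures
= 36 quarter-note beats


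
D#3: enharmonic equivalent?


Reasoning:
Enharmonic notes sound the same pitch but are spelled with different letter names
D# and Eb name the same pitch class
= Eb3


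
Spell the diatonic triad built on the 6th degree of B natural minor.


Let's work it out.
B natural minor scale: B C# D E F# G A
Diatonic triad on degree 6 stacks scale notes 6, 1, 3: G B D
G→B = 4 semitones; G→D = 7 semitones → major triad
= G B D (major)


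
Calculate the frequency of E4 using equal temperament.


Step by step:
f = 440 × 2^(n/12) where n = semitones from A4
E4: -5 semitones from A4
f = 440 × 2^(-5/12)
f = 329.63 Hz


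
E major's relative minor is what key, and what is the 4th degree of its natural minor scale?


Step by step:
The relative minor shares the major's key signature and starts on its 6th degree
6th degree = a major 6th above the tonic; a major 6th above E is C#
→ relative minor of E major is C# minor
C# natural minor scale: C# D# E F# G# A B
= C# minor; 4th degree = F#


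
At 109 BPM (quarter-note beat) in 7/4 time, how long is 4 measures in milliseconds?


Reasoning:
Quarter-note beat duration = 60000 / 109 ms
Beats per measure (7/4) = 7
One measure = 7 × 60000 / 109 = 420000 / 109 ms
4 measures = 4 × 420000 / 109 = 1680000 / 109
= 15412.8 ms


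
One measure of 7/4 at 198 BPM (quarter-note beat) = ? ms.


Quarter-note beat duration = 60000 / 198 ms
Beats per measure (7/4) = 7
One measure = 7 × 60000 / 198 = 420000 / 198 ms
= 2121.2 ms


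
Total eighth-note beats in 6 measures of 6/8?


Step by step:
Time signature 6/8: the bottom number 8 means the eighth note gets one count
The top number 6 means 6 eighth-note beats per measure
Total = 6 × 6 measures
= 36 eighth-note beats


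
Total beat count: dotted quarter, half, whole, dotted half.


Reasoning:
Beat values:
  dotted quarter = 1.5 beats
  half = 2 beats
  whole = 4 beats
  dotted half = 3 beats
Sum = 1.5 + 2 + 4 + 3
= 10.5 beats


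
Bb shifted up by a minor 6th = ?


Solution.
minor 6th: 6 letter names, 8 semitones
Letter: B + 5 → G
Pitch: Bb + 8 semitones, spelled as a G → Gb
= Gb


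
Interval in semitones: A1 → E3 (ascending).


Absolute semitone position = octave×12 + chromatic position
A1: 1×12 + 9 = 21
E3: 3×12 + 4 = 40
Difference = 40 - 21 = 19
= 19 semitones


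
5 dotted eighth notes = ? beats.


Working:
Base eighth note = 1/2 beats
Dot 1 adds half the previous value: +1/4
One dotted eighth = 1/2 + 1/4 = 3/4
5 of them = 5 × 3/4 = 15/4
= 15/4 beats


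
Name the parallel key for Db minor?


Step by step:
Parallel keys share the same tonic but differ in mode
Db minor → parallel is Db major
= Db major


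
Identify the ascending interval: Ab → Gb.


Working:
Letter names: A → G spans 7 letter names → a 7th
Semitones: Ab → Gb = 10 half-steps
A 7th of 10 semitones is a minor 7th
= minor 7th


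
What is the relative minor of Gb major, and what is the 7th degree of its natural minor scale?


The relative minor shares the major's key signature and starts on its 6th degree
6th degree = a major 6th above the tonic; a major 6th above Gb is Eb
→ relative minor of Gb major is Eb minor
Eb natural minor scale: Eb F Gb Ab Bb Cb Db
= Eb minor; 7th degree = Db


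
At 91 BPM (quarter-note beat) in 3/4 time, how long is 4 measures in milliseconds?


Quarter-note beat duration = 60000 / 91 ms
Beats per measure (3/4) = 3
One measure = 3 × 60000 / 91 = 180000 / 91 ms
4 measures = 4 × 180000 / 91 = 720000 / 91
= 7912.1 ms


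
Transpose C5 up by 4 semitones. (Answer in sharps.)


C5: chromatic position 0 in octave 5 → absolute = 5×12 + 0 = 60
Transpose up 4: 60 + 4 = 64
64 = 5×12 + 4 → E in octave 5
Result = E5


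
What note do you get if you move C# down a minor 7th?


Let's work it out.
minor 7th: 7 letter names, 10 semitones
Letter: C - 6 → D
Pitch: C# - 10 semitones, spelled as a D → D#
= D#


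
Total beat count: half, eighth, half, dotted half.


Step by step:
Beat values:
  half = 2 beats
  eighth = 0.5 beats
  half = 2 beats
  dotted half = 3 beats
Sum = 2 + 0.5 + 2 + 3
= 7.5 beats


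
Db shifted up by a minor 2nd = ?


minor 2nd: 2 letter names, 1 semitones
Letter: D + 1 → E
Pitch: Db + 1 semitones, spelled as an E → Ebb
= Ebb


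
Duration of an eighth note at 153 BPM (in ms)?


Let's work it out.
One quarter-note beat = 60000 / BPM = 60000 / 153 ms
Eighth note = 1/2 × quarter note
Duration = 1/2 × 60000 / 153 = 30000 / 153
= 196.1 ms


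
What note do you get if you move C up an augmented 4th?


Working:
augmented 4th: 4 letter names, 6 semitones
Letter: C + 3 → F
Pitch: C + 6 semitones, spelled as an F → F#
= F#


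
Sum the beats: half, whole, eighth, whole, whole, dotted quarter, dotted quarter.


Beat values:
  half = 2 beats
  whole = 4 beats
  eighth = 0.5 beats
  whole = 4 beats
  whole = 4 beats
  dotted quarter = 1.5 beats
  dotted quarter = 1.5 beats
Sum = 2 + 4 + 0.5 + 4 + 4 + 1.5 + 1.5
= 17.5 beats


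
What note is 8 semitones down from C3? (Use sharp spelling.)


C3: chromatic position 0 in octave 3 → absolute = 3×12 + 0 = 36
Transpose down 8: 36 - 8 = 28
28 = 2×12 + 4 → E in octave 2
Result = E2


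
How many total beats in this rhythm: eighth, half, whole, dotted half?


Solution.
Beat values:
  eighth = 0.5 beats
  half = 2 beats
  whole = 4 beats
  dotted half = 3 beats
Sum = 0.5 + 2 + 4 + 3
= 9.5 beats


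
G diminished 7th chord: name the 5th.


Diminished 7th chord = root + minor 3rd + diminished 5th + diminished 7th
Seventh chords stack in thirds, so the letter names are G-B-D-F
Root: G
Minor 3rd above G: Bb
Diminished 5th above G: Db
Diminished 7th above G: Fb
The 5th = Db


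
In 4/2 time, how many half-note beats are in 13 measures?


Solution.
Time signature 4/2: the bottom number 2 means the half note gets one count
The top number 4 means 4 half-note beats per measure
Total = 4 × 13 measures
= 52 half-note beats


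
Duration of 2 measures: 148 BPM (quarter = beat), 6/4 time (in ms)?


Quarter-note beat duration = 60000 / 148 ms
Beats per measure (6/4) = 6
One measure = 6 × 60000 / 148 = 360000 / 148 ms
2 measures = 2 × 360000 / 148 = 720000 / 148
= 4864.9 ms


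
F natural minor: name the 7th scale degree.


Let's work it out.
Natural minor scale pattern: W-H-W-W-H-W-W (2-1-2-2-1-2-2 semitones)
Starting from F:
  F + 2 semitones → G
  G + 1 semitone → Ab
  Ab + 2 semitones → Bb
  Bb + 2 semitones → C
  C + 1 semitone → Db
  Db + 2 semitones → Eb
  Eb + 2 semitones → F
Scale: F G Ab Bb C Db Eb
Degree 7 = Eb


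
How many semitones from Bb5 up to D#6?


Working:
Absolute semitone position = octave×12 + chromatic position
Bb5: 5×12 + 10 = 70
D#6: 6×12 + 3 = 75
Difference = 75 - 70 = 5
= 5 semitones


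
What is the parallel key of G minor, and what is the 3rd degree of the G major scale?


Parallel keys share the same tonic but differ in mode
G minor → parallel is G major
G major scale: G A B C D E F#
= G major; 3rd degree = B


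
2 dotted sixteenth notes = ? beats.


Let's work it out.
Base sixteenth note = 1/4 beats
Dot 1 adds half the previous value: +1/8
One dotted sixteenth = 1/4 + 1/8 = 3/8
2 of them = 2 × 3/8 = 3/4
= 3/4 beats


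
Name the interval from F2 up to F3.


Solution.
Letter names: F → F spans 8 letter names → an octave
Semitones: F2 → F3 = 12 half-steps
An octave of 12 semitones is a perfect octave
= perfect octave


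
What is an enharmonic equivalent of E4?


Working:
Enharmonic notes sound the same pitch but are spelled with different letter names
E and D## name the same pitch class
= D##4


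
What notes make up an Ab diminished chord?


Working:
Diminished triad = root + minor 3rd (3 semitones) + diminished 5th (6 semitones)
A triad on Ab stacks thirds, so the chord tones use letter names A-C-E
Root: Ab
Minor 3rd above Ab: Cb
Diminished 5th above Ab: Ebb
Chord = Ab Cb Ebb


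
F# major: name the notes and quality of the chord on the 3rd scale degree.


F# major scale: F# G# A# B C# D# E#
Diatonic triad on degree 3 stacks scale notes 3, 5, 7: A# C# E#
A#→C# = 3 semitones; A#→E# = 7 semitones → minor triad
= A# C# E# (minor)


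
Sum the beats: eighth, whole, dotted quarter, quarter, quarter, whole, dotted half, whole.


Reasoning:
Beat values:
  eighth = 0.5 beats
  whole = 4 beats
  dotted quarter = 1.5 beats
  quarter = 1 beat
  quarter = 1 beat
  whole = 4 beats
  dotted half = 3 beats
  whole = 4 beats
Sum = 0.5 + 4 + 1.5 + 1 + 1 + 4 + 3 + 4
= 19 beats


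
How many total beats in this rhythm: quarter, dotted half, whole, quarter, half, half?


Working:
Beat values:
  quarter = 1 beat
  dotted half = 3 beats
  whole = 4 beats
  quarter = 1 beat
  half = 2 beats
  half = 2 beats
Sum = 1 + 3 + 4 + 1 + 2 + 2
= 13 beats


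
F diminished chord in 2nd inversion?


Let's work it out.
Root position: F Ab Cb
2nd inversion: move root and 3rd up an octave
Bass note: Cb
Notes (bottom to top) = Cb F Ab


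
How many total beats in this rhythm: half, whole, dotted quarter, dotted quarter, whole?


Reasoning:
Beat values:
  half = 2 beats
  whole = 4 beats
  dotted quarter = 1.5 beats
  dotted quarter = 1.5 beats
  whole = 4 beats
Sum = 2 + 4 + 1.5 + 1.5 + 4
= 13 beats


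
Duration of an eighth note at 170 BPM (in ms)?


Let's work it out.
One quarter-note beat = 60000 / BPM = 60000 / 170 ms
Eighth note = 1/2 × quarter note
Duration = 1/2 × 60000 / 170 = 30000 / 170
= 176.5 ms


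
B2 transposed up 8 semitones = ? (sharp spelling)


B2: chromatic position 11 in octave 2 → absolute = 2×12 + 11 = 35
Transpose up 8: 35 + 8 = 43
43 = 3×12 + 7 → G in octave 3
Result = G3


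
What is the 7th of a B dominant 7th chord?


Dominant 7th chord = root + major 3rd + perfect 5th + minor 7th
Seventh chords stack in thirds, so the letter names are B-D-F-A
Root: B
Major 3rd above B: D#
Perfect 5th above B: F#
Minor 7th above B: A
The 7th = A


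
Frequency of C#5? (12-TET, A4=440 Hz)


f = 440 × 2^(n/12) where n = semitones from A4
C#5: 4 semitones from A4
f = 440 × 2^(4/12)
f = 554.37 Hz


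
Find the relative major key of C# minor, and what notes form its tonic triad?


Step by step:
The relative major shares the key signature and is a minor 3rd above the minor tonic
A minor 3rd above C# is E
→ relative major of C# minor is E major
Tonic triad of E major = root + major 3rd + perfect 5th = E G# B
= E major; triad = E G# B


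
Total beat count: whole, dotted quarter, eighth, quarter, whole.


Beat values:
  whole = 4 beats
  dotted quarter = 1.5 beats
  eighth = 0.5 beats
  quarter = 1 beat
  whole = 4 beats
Sum = 4 + 1.5 + 0.5 + 1 + 4
= 11 beats


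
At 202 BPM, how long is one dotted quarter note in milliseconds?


Reasoning:
One quarter-note beat = 60000 / BPM = 60000 / 202 ms
Dotted quarter note = 3/2 × quarter note
Duration = 3/2 × 60000 / 202 = 90000 / 202
= 445.5 ms


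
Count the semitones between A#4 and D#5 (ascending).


Step by step:
Absolute semitone position = octave×12 + chromatic position
A#4: 4×12 + 10 = 58
D#5: 5×12 + 3 = 63
Difference = 63 - 58 = 5
= 5 semitones


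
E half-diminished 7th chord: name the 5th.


Solution.
Half-diminished 7th chord = root + minor 3rd + diminished 5th + minor 7th
Seventh chords stack in thirds, so the letter names are E-G-B-D
Root: E
Minor 3rd above E: G
Diminished 5th above E: Bb
Minor 7th above E: D
The 5th = Bb


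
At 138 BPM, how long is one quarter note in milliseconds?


Solution.
One quarter-note beat = 60000 / BPM = 60000 / 138 ms
Duration = 60000 / 138
= 434.8 ms


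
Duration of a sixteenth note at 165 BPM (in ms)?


Reasoning:
One quarter-note beat = 60000 / BPM = 60000 / 165 ms
Sixteenth note = 1/4 × quarter note
Duration = 1/4 × 60000 / 165 = 15000 / 165
= 90.9 ms


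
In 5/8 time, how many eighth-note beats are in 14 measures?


Working:
Time signature 5/8: the bottom number 8 means the eighth note gets one count
The top number 5 means 5 eighth-note beats per measure
Total = 5 × 14 measures
= 70 eighth-note beats


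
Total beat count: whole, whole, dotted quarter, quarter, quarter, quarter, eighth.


Working:
Beat values:
  whole = 4 beats
  whole = 4 beats
  dotted quarter = 1.5 beats
  quarter = 1 beat
  quarter = 1 beat
  quarter = 1 beat
  eighth = 0.5 beats
Sum = 4 + 4 + 1.5 + 1 + 1 + 1 + 0.5
= 13 beats


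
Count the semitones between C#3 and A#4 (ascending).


Reasoning:
Absolute semitone position = octave×12 + chromatic position
C#3: 3×12 + 1 = 37
A#4: 4×12 + 10 = 58
Difference = 58 - 37 = 21
= 21 semitones


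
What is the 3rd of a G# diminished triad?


Reasoning:
Diminished triad = root + minor 3rd (3 semitones) + diminished 5th (6 semitones)
A triad on G# stacks thirds, so the chord tones use letter names G-B-D
Root: G#
Minor 3rd above G#: B
Diminished 5th above G#: D
The 3rd = B


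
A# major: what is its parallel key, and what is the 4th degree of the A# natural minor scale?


Step by step:
Parallel keys share the same tonic but differ in mode
A# major → parallel is A# minor
A# natural minor scale: A# B# C# D# E# F# G#
= A# minor; 4th degree = D#


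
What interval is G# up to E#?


Let's work it out.
Letter names: G → E spans 6 letter names → a 6th
Semitones: G# → E# = 9 half-steps
A 6th of 9 semitones is a major 6th
= major 6th


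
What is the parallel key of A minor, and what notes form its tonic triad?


Parallel keys share the same tonic but differ in mode
A minor → parallel is A major
Tonic triad of A major = A C# E
= A major; triad = A C# E


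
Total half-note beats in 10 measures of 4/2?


Step by step:
Time signature 4/2: the bottom number 2 means the half note gets one count
The top number 4 means 4 half-note beats per measure
Total = 4 × 10 measures
= 40 half-note beats


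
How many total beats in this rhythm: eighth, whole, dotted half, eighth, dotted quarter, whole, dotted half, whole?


Beat values:
  eighth = 0.5 beats
  whole = 4 beats
  dotted half = 3 beats
  eighth = 0.5 beats
  dotted quarter = 1.5 beats
  whole = 4 beats
  dotted half = 3 beats
  whole = 4 beats
Sum = 0.5 + 4 + 3 + 0.5 + 1.5 + 4 + 3 + 4
= 20.5 beats


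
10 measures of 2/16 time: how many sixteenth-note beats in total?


Time signature 2/16: the bottom number 16 means the sixteenth note gets one count
The top number 2 means 2 sixteenth-note beats per measure
Total = 2 × 10 measures
= 20 sixteenth-note beats


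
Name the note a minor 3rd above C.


Reasoning:
A 3rd spans 3 letter names, so from C we land on E
A minor 3rd = 3 semitones above C
Spell E at that pitch: Eb
= Eb


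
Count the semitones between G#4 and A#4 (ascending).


Absolute semitone position = octave×12 + chromatic position
G#4: 4×12 + 8 = 56
A#4: 4×12 + 10 = 58
Difference = 58 - 56 = 2
= 2 semitones


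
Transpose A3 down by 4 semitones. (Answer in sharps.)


A3: chromatic position 9 in octave 3 → absolute = 3×12 + 9 = 45
Transpose down 4: 45 - 4 = 41
41 = 3×12 + 5 → F in octave 3
Result = F3


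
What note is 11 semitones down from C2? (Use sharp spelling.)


Let's work it out.
C2: chromatic position 0 in octave 2 → absolute = 2×12 + 0 = 24
Transpose down 11: 24 - 11 = 13
13 = 1×12 + 1 → C# in octave 1
Result = C#1


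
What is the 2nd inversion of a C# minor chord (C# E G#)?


Step by step:
Root position: C# E G#
2nd inversion: move root and 3rd up an octave
Bass note: G#
Notes (bottom to top) = G# C# E


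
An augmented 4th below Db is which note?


Let's work it out.
A 4th spans 4 letter names, so from D we land on A
An augmented 4th = 6 semitones below Db
Spell A at that pitch: Abb
= Abb


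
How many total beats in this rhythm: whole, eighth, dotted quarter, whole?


Let's work it out.
Beat values:
  whole = 4 beats
  eighth = 0.5 beats
  dotted quarter = 1.5 beats
  whole = 4 beats
Sum = 4 + 0.5 + 1.5 + 4
= 10 beats


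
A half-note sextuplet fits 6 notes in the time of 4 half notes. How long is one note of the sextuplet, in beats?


Let's work it out.
Sextuplet: 6 notes occupy the space of 4 half notes
Space = 4 × 2 = 8 beats
Each sextuplet note = 8 / 6 = 4/3 beats
= 4/3 beats


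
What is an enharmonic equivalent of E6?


Step by step:
Enharmonic notes sound the same pitch but are spelled with different letter names
E and D## name the same pitch class
= D##6


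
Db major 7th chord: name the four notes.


Step by step:
Major 7th chord = root + major 3rd + perfect 5th + major 7th
Seventh chords stack in thirds, so the letter names are D-F-A-C
Root: Db
Major 3rd above Db: F
Perfect 5th above Db: Ab
Major 7th above Db: C
Chord = Db F Ab C


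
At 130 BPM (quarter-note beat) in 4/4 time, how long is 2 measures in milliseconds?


Quarter-note beat duration = 60000 / 130 ms
Beats per measure (4/4) = 4
One measure = 4 × 60000 / 130 = 240000 / 130 ms
2 measures = 2 × 240000 / 130 = 480000 / 130
= 3692.3 ms


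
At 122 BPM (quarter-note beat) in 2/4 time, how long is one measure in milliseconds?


Quarter-note beat duration = 60000 / 122 ms
Beats per measure (2/4) = 2
One measure = 2 × 60000 / 122 = 120000 / 122 ms
= 983.6 ms


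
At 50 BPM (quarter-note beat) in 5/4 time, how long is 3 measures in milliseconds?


Reasoning:
Quarter-note beat duration = 60000 / 50 ms
Beats per measure (5/4) = 5
One measure = 5 × 60000 / 50 = 300000 / 50 ms
3 measures = 3 × 300000 / 50 = 900000 / 50
= 18000.0 ms


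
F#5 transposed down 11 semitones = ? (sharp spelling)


Let's work it out.
F#5: chromatic position 6 in octave 5 → absolute = 5×12 + 6 = 66
Transpose down 11: 66 - 11 = 55
55 = 4×12 + 7 → G in octave 4
Result = G4


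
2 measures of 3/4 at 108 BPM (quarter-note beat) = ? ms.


Quarter-note beat duration = 60000 / 108 ms
Beats per measure (3/4) = 3
One measure = 3 × 60000 / 108 = 180000 / 108 ms
2 measures = 2 × 180000 / 108 = 360000 / 108
= 3333.3 ms


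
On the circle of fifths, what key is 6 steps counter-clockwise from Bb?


Solution.
Each counter-clockwise step moves down a perfect 5th (= up a perfect 4th)
From Bb: Bb → Eb → Ab → Db → F#/Gb → B → E
= E


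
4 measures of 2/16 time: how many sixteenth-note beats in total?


Working:
Time signature 2/16: the bottom number 16 means the sixteenth note gets one count
The top number 2 means 2 sixteenth-note beats per measure
Total = 2 × 4 measures
= 8 sixteenth-note beats


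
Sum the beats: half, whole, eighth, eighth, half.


Step by step:
Beat values:
  half = 2 beats
  whole = 4 beats
  eighth = 0.5 beats
  eighth = 0.5 beats
  half = 2 beats
Sum = 2 + 4 + 0.5 + 0.5 + 2
= 9 beats


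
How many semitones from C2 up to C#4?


Step by step:
Absolute semitone position = octave×12 + chromatic position
C2: 2×12 + 0 = 24
C#4: 4×12 + 1 = 49
Difference = 49 - 24 = 25
= 25 semitones
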